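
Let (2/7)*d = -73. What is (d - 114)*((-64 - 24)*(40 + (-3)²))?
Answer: 1593284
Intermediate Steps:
d = -511/2 (d = (7/2)*(-73) = -511/2 ≈ -255.50)
(d - 114)*((-64 - 24)*(40 + (-3)²)) = (-511/2 - 114)*((-64 - 24)*(40 + (-3)²)) = -(-32516)*(40 + 9) = -(-32516)*49 = -739/2*(-4312) = 1593284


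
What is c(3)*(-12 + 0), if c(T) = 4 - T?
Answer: -12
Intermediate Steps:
c(3)*(-12 + 0) = (4 - 1*3)*(-12 + 0) = (4 - 3)*(-12) = 1*(-12) = -12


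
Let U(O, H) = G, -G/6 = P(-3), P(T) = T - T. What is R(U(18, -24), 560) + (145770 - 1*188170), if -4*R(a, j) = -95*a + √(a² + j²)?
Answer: -42540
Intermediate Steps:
P(T) = 0
G = 0 (G = -6*0 = 0)
U(O, H) = 0
R(a, j) = -√(a² + j²)/4 + 95*a/4 (R(a, j) = -(-95*a + √(a² + j²))/4 = -(√(a² + j²) - 95*a)/4 = -√(a² + j²)/4 + 95*a/4)
R(U(18, -24), 560) + (145770 - 1*188170) = (-√(0² + 560²)/4 + (95/4)*0) + (145770 - 1*188170) = (-√(0 + 313600)/4 + 0) + (145770 - 188170) = (-√313600/4 + 0) - 42400 = (-¼*560 + 0) - 42400 = (-140 + 0) - 42400 = -140 - 42400 = -42540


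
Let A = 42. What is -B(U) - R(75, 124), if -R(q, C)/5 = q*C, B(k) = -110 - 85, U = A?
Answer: 46695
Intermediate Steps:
U = 42
B(k) = -195
R(q, C) = -5*C*q (R(q, C) = -5*q*C = -5*C*q)
-B(U) - R(75, 124) = -1*(-195) - (-5)*124*75 = 195 - 1*(-46500) = 195 + 46500 = 46695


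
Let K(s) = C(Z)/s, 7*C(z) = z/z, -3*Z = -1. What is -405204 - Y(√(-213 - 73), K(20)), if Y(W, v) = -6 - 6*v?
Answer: -28363857/70 ≈ -4.0520e+5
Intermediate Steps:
Z = ⅓ (Z = -⅓*(-1) = ⅓ ≈ 0.33333)
C(z) = ⅐ (C(z) = (z/z)/7 = (⅐)*1 = ⅐)
K(s) = 1/(7*s)
-405204 - Y(√(-213 - 73), K(20)) = -405204 - (-6 - 6/(7*20)) = -405204 - (-6 - 6*1/140) = -405204 - (-6 - 3/70) = -405204 - 1*(-423/70) = -405204 + 423/70 = -28363857/70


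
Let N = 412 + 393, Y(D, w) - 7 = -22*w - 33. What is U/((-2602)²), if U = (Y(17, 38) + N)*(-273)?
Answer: 15561/6770404 ≈ 0.0022984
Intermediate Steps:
Y(D, w) = -26 - 22*w (Y(D, w) = 7 + (-22*w - 33) = 7 + (-33 - 22*w) = -26 - 22*w)
N = 805
U = 15561 (U = ((-26 - 22*38) + 805)*(-273) = ((-26 - 836) + 805)*(-273) = (-862 + 805)*(-273) = -57*(-273) = 15561)
U/((-2602)²) = 15561/((-2602)²) = 15561/6770404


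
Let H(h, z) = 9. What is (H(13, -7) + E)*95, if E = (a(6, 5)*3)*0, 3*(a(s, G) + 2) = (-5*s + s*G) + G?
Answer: 855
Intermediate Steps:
a(s, G) = -2 - 5*s/3 + G/3 + G*s/3 (a(s, G) = -2 + ((-5*s + s*G) + G)/3 = -2 + ((-5*s + G*s) + G)/3 = -2 + (G - 5*s + G*s)/3 = -2 + (-5*s/3 + G/3 + G*s/3) = -2 - 5*s/3 + G/3 + G*s/3)
E = 0 (E = ((-2 - 5/3*6 + (⅓)*5 + (⅓)*5*6)*3)*0 = ((-2 - 10 + 5/3 + 10)*3)*0 = -⅓*3*0 = -1*0 = 0)
(H(13, -7) + E)*95 = (9 + 0)*95 = 9*95 = 855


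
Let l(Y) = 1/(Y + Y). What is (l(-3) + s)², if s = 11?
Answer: 4225/36 ≈ 117.36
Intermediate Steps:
l(Y) = 1/(2*Y)
(l(-3) + s)² = ((½)/(-3) + 11)² = ((½)*(-⅓) + 11)² = (-⅙ + 11)² = (65/6)² = 4225/36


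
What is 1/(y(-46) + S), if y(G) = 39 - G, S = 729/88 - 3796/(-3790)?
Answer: 166760/15723079 ≈ 0.010606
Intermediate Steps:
S = 1548479/166760 (S = 729*(1/88) - 3796*(-1/3790) = 729/88 + 1898/1895 = 1548479/166760 ≈ 9.2857)
1/(y(-46) + S) = 1/((39 - 1*(-46)) + 1548479/166760) = 1/((39 + 46) + 1548479/166760) = 1/(85 + 1548479/166760) = 1/(15723079/166760) = 166760/15723079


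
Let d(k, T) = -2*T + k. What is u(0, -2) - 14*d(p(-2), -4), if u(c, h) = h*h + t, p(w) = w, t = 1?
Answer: -79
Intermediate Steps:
u(c, h) = 1 + h**2 (u(c, h) = h*h + 1 = h**2 + 1 = 1 + h**2)
d(k, T) = k - 2*T
u(0, -2) - 14*d(p(-2), -4) = (1 + (-2)**2) - 14*(-2 - 2*(-4)) = (1 + 4) - 14*(-2 + 8) = 5 - 14*6 = 5 - 84 = -79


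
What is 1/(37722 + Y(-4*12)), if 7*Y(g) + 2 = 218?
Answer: 7/264270 ≈ 2.6488e-5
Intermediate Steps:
Y(g) = 216/7 (Y(g) = -2/7 + (1/7)*218 = -2/7 + 218/7 = 216/7)
1/(37722 + Y(-4*12)) = 1/(37722 + 216/7) = 1/(264270/7) = 7/264270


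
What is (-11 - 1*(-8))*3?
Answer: -9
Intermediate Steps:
(-11 - 1*(-8))*3 = (-11 + 8)*3 = -3*3 = -9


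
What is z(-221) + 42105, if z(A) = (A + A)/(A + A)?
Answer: 42106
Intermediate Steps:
z(A) = 1 (z(A) = (2*A)/((2*A)) = (2*A)*(1/(2*A)) = 1)
z(-221) + 42105 = 1 + 42105 = 42106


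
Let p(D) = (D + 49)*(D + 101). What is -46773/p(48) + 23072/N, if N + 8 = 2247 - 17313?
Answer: -519257909/108932261 ≈ -4.7668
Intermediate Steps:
p(D) = (49 + D)*(101 + D)
N = -15074 (N = -8 + (2247 - 17313) = -8 - 15066 = -15074)
-46773/p(48) + 23072/N = -46773/(4949 + 48² + 150*48) + 23072/(-15074) = -46773/(4949 + 2304 + 7200) + 23072*(-1/15074) = -46773/14453 - 11536/7537 = -519257909/108932261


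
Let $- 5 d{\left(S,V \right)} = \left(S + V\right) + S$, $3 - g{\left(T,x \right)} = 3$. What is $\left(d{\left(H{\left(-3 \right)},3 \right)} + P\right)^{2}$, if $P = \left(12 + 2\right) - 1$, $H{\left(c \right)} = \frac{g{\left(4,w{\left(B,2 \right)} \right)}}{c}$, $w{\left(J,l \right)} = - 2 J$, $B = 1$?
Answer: $\frac{3844}{25} \approx 153.76$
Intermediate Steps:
$g{\left(T,x \right)} = 0$ ($g{\left(T,x \right)} = 3 - 3 = 0$)
$H{\left(c \right)} = 0$ ($H{\left(c \right)} = \frac{0}{c} = 0$)
$d{\left(S,V \right)} = - \frac{2 S}{5} - \frac{V}{5}$ ($d{\left(S,V \right)} = - \frac{\left(S + V\right) + S}{5} = - \frac{V + 2 S}{5} = - \frac{2 S}{5} - \frac{V}{5}$)
$P = 13$ ($P = 14 - 1 = 13$)
$\left(d{\left(H{\left(-3 \right)},3 \right)} + P\right)^{2} = \left(\left(\left(- \frac{2}{5}\right) 0 - \frac{3}{5}\right) + 13\right)^{2} = \left(\left(0 - \frac{3}{5}\right) + 13\right)^{2} = \left(- \frac{3}{5} + 13\right)^{2} = \left(\frac{62}{5}\right)^{2} = \frac{3844}{25}$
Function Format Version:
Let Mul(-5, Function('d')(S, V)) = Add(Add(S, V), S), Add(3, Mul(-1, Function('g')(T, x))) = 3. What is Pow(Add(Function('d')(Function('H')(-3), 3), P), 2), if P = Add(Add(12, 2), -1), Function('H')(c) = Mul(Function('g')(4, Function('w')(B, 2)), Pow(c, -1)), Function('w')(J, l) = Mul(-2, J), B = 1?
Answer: Rational(3844, 25) ≈ 153.76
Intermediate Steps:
Function('g')(T, x) = 0 (Function('g')(T, x) = Add(3, Mul(-1, 3)) = Add(3, -3) = 0)
Function('H')(c) = 0 (Function('H')(c) = Mul(0, Pow(c, -1)) = 0)
Function('d')(S, V) = Add(Mul(Rational(-2, 5), S), Mul(Rational(-1, 5), V)) (Function('d')(S, V) = Mul(Rational(-1, 5), Add(Add(S, V), S)) = Mul(Rational(-1, 5), Add(V, Mul(2, S))) = Add(Mul(Rational(-2, 5), S), Mul(Rational(-1, 5), V)))
P = 13 (P = Add(14, -1) = 13)
Pow(Add(Function('d')(Function('H')(-3), 3), P), 2) = Pow(Add(Add(Mul(Rational(-2, 5), 0), Mul(Rational(-1, 5), 3)), 13), 2) = Pow(Add(Add(0, Rational(-3, 5)), 13), 2) = Pow(Add(Rational(-3, 5), 13), 2) = Pow(Rational(62, 5), 2) = Rational(3844, 25)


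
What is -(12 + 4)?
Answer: -16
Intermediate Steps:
-(12 + 4) = -1*16 = -16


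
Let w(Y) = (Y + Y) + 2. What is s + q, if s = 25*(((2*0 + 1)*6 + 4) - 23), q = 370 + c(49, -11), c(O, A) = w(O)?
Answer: 145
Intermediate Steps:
w(Y) = 2 + 2*Y (w(Y) = 2*Y + 2 = 2 + 2*Y)
c(O, A) = 2 + 2*O
q = 470 (q = 370 + (2 + 2*49) = 370 + (2 + 98) = 370 + 100 = 470)
s = -325 (s = 25*(((0 + 1)*6 + 4) - 23) = 25*((1*6 + 4) - 23) = 25*((6 + 4) - 23) = 25*(10 - 23) = 25*(-13) = -325)
s + q = -325 + 470 = 145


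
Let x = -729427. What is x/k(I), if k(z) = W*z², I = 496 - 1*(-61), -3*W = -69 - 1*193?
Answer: -2188281/81285238 ≈ -0.026921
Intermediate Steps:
W = 262/3 (W = -(-69 - 1*193)/3 = -(-69 - 193)/3 = -⅓*(-262) = 262/3 ≈ 87.333)
I = 557 (I = 496 + 61 = 557)
k(z) = 262*z²/3
x/k(I) = -729427/((262/3)*557²) = -729427/((262/3)*310249) = -729427/81285238/3 = -729427*3/81285238 = -2188281/81285238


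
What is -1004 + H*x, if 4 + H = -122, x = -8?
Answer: 4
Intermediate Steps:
H = -126 (H = -4 - 122 = -126)
-1004 + H*x = -1004 - 126*(-8) = -1004 + 1008 = 4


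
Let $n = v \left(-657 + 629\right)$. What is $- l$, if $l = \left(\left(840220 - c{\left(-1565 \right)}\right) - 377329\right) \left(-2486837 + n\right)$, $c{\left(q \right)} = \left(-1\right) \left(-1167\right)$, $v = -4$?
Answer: $1148180613900$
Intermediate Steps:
$c{\left(q \right)} = 1167$
$n = 112$ ($n = - 4 \left(-657 + 629\right) = \left(-4\right) \left(-28\right) = 112$)
$l = -1148180613900$ ($l = \left(\left(840220 - 1167\right) - 377329\right) \left(-2486837 + 112\right) = \left(\left(840220 - 1167\right) - 377329\right) \left(-2486725\right) = \left(839053 - 377329\right) \left(-2486725\right) = 461724 \left(-2486725\right) = -1148180613900$)
$- l = \left(-1\right) \left(-1148180613900\right) = 1148180613900$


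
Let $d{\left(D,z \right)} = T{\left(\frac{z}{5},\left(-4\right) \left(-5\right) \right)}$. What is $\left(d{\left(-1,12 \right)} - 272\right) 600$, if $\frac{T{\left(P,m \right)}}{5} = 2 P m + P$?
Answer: $132000$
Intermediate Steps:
$T{\left(P,m \right)} = 5 P + 10 P m$ ($T{\left(P,m \right)} = 5 \left(2 P m + P\right) = 5 \left(P + 2 P m\right) = 5 P + 10 P m$)
$d{\left(D,z \right)} = 41 z$ ($d{\left(D,z \right)} = 5 \frac{z}{5} \left(1 + 2 \left(\left(-4\right) \left(-5\right)\right)\right) = 5 z \frac{1}{5} \left(1 + 2 \cdot 20\right) = 5 \frac{z}{5} \left(1 + 40\right) = 5 \frac{z}{5} \cdot 41 = 41 z$)
$\left(d{\left(-1,12 \right)} - 272\right) 600 = \left(41 \cdot 12 - 272\right) 600 = \left(492 - 272\right) 600 = 220 \cdot 600 = 132000$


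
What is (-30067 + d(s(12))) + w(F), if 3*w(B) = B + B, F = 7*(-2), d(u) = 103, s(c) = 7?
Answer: -89920/3 ≈ -29973.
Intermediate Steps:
F = -14
w(B) = 2*B/3 (w(B) = (B + B)/3 = (2*B)/3 = 2*B/3)
(-30067 + d(s(12))) + w(F) = (-30067 + 103) + (⅔)*(-14) = -29964 - 28/3 = -89920/3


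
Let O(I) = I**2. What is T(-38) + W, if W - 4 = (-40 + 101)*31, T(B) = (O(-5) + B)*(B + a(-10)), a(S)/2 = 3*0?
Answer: 2389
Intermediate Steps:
a(S) = 0 (a(S) = 2*(3*0) = 2*0 = 0)
T(B) = B*(25 + B) (T(B) = ((-5)**2 + B)*(B + 0) = (25 + B)*B = B*(25 + B))
W = 1895 (W = 4 + (-40 + 101)*31 = 4 + 61*31 = 4 + 1891 = 1895)
T(-38) + W = -38*(25 - 38) + 1895 = -38*(-13) + 1895 = 494 + 1895 = 2389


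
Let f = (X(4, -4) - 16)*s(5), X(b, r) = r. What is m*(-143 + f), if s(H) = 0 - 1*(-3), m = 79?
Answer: -16037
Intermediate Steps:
s(H) = 3 (s(H) = 0 + 3 = 3)
f = -60 (f = (-4 - 16)*3 = -20*3 = -60)
m*(-143 + f) = 79*(-143 - 60) = 79*(-203) = -16037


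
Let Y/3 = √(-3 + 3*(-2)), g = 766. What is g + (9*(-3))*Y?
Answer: 766 - 243*I ≈ 766.0 - 243.0*I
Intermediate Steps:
Y = 9*I (Y = 3*√(-3 + 3*(-2)) = 3*√(-3 - 6) = 3*√(-9) = 3*(3*I) = 9*I ≈ 9.0*I)
g + (9*(-3))*Y = 766 + (9*(-3))*(9*I) = 766 - 243*I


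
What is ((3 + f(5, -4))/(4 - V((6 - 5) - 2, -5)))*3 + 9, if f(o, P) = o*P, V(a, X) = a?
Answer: -6/5 ≈ -1.2000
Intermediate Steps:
f(o, P) = P*o
((3 + f(5, -4))/(4 - V((6 - 5) - 2, -5)))*3 + 9 = ((3 - 4*5)/(4 - ((6 - 5) - 2)))*3 + 9 = ((3 - 20)/(4 - (1 - 2)))*3 + 9 = -17/(4 - 1*(-1))*3 + 9 = -17/(4 + 1)*3 + 9 = -17/5*3 + 9 = -51/5 + 9 = -6/5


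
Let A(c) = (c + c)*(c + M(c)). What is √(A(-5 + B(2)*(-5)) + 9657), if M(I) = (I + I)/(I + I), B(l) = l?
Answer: √10077 ≈ 100.38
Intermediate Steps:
M(I) = 1 (M(I) = (2*I)/((2*I)) = (2*I)*(1/(2*I)) = 1)
A(c) = 2*c*(1 + c) (A(c) = (c + c)*(c + 1) = (2*c)*(1 + c) = 2*c*(1 + c))
√(A(-5 + B(2)*(-5)) + 9657) = √(2*(-5 + 2*(-5))*(1 + (-5 + 2*(-5))) + 9657) = √(2*(-5 - 10)*(1 + (-5 - 10)) + 9657) = √(2*(-15)*(1 - 15) + 9657) = √(2*(-15)*(-14) + 9657) = √(420 + 9657) = √10077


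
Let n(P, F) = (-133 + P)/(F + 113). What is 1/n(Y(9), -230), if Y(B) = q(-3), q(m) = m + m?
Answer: 117/139 ≈ 0.84173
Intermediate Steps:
q(m) = 2*m
Y(B) = -6 (Y(B) = 2*(-3) = -6)
n(P, F) = (-133 + P)/(113 + F)
1/n(Y(9), -230) = 1/((-133 - 6)/(113 - 230)) = 1/(-139/(-117)) = 1/(-1/117*(-139)) = 1/(139/117) = 117/139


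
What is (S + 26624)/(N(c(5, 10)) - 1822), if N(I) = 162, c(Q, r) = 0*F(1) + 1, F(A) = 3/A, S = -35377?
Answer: 8753/1660 ≈ 5.2729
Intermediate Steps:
c(Q, r) = 1 (c(Q, r) = 0*(3/1) + 1 = 0*(3*1) + 1 = 0*3 + 1 = 0 + 1 = 1)
(S + 26624)/(N(c(5, 10)) - 1822) = (-35377 + 26624)/(162 - 1822) = -8753/(-1660) = -8753*(-1/1660) = 8753/1660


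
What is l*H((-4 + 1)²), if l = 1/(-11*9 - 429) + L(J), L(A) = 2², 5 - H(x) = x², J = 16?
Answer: -40109/132 ≈ -303.86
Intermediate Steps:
H(x) = 5 - x²
L(A) = 4
l = 2111/528 (l = 1/(-11*9 - 429) + 4 = 1/(-99 - 429) + 4 = 1/(-528) + 4 = -1/528 + 4 = 2111/528 ≈ 3.9981)
l*H((-4 + 1)²) = 2111*(5 - ((-4 + 1)²)²)/528 = 2111*(5 - ((-3)²)²)/528 = 2111*(5 - 1*9²)/528 = 2111*(5 - 1*81)/528 = 2111*(5 - 81)/528 = (2111/528)*(-76) = -40109/132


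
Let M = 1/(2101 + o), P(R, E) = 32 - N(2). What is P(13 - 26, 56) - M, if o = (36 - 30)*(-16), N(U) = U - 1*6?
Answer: 72179/2005 ≈ 36.000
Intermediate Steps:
N(U) = -6 + U (N(U) = U - 6 = -6 + U)
o = -96 (o = 6*(-16) = -96)
P(R, E) = 36 (P(R, E) = 32 - (-6 + 2) = 32 - 1*(-4) = 32 + 4 = 36)
M = 1/2005 (M = 1/(2101 - 96) = 1/2005 ≈ 0.00049875)
P(13 - 26, 56) - M = 36 - 1*1/2005 = 36 - 1/2005 = 72179/2005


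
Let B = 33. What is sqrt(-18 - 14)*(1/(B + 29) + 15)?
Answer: 1862*I*sqrt(2)/31 ≈ 84.944*I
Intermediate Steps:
sqrt(-18 - 14)*(1/(B + 29) + 15) = sqrt(-18 - 14)*(1/(33 + 29) + 15) = sqrt(-32)*(1/62 + 15) = (4*I*sqrt(2))*(1/62 + 15) = (4*I*sqrt(2))*(931/62) = 1862*I*sqrt(2)/31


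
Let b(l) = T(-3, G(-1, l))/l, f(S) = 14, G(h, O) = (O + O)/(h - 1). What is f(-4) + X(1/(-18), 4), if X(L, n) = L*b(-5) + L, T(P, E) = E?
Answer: 14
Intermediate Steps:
G(h, O) = 2*O/(-1 + h) (G(h, O) = (2*O)/(-1 + h) = 2*O/(-1 + h))
b(l) = -1 (b(l) = (2*l/(-1 - 1))/l = (2*l/(-2))/l = (2*l*(-½))/l = (-l)/l = -1)
X(L, n) = 0 (X(L, n) = L*(-1) + L = -L + L = 0)
f(-4) + X(1/(-18), 4) = 14 + 0 = 14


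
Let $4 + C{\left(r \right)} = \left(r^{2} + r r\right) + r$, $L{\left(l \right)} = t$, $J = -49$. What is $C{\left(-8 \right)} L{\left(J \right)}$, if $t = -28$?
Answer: $-3248$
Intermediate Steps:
$L{\left(l \right)} = -28$
$C{\left(r \right)} = -4 + r + 2 r^{2}$ ($C{\left(r \right)} = -4 + \left(\left(r^{2} + r r\right) + r\right) = -4 + \left(\left(r^{2} + r^{2}\right) + r\right) = -4 + \left(2 r^{2} + r\right) = -4 + \left(r + 2 r^{2}\right) = -4 + r + 2 r^{2}$)
$C{\left(-8 \right)} L{\left(J \right)} = \left(-4 - 8 + 2 \left(-8\right)^{2}\right) \left(-28\right) = \left(-4 - 8 + 2 \cdot 64\right) \left(-28\right) = \left(-4 - 8 + 128\right) \left(-28\right) = 116 \left(-28\right) = -3248$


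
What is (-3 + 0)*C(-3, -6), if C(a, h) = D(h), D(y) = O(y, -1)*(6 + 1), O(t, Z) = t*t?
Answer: -756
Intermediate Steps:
O(t, Z) = t²
D(y) = 7*y² (D(y) = y²*(6 + 1) = y²*7 = 7*y²)
C(a, h) = 7*h²
(-3 + 0)*C(-3, -6) = (-3 + 0)*(7*(-6)²) = -21*36 = -3*252 = -756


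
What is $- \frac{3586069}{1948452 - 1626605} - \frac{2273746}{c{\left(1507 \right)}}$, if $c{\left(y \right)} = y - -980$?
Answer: $- \frac{740716882465}{800433489} \approx -925.39$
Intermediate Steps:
$c{\left(y \right)} = 980 + y$ ($c{\left(y \right)} = y + 980 = 980 + y$)
$- \frac{3586069}{1948452 - 1626605} - \frac{2273746}{c{\left(1507 \right)}} = - \frac{3586069}{1948452 - 1626605} - \frac{2273746}{980 + 1507} = - \frac{3586069}{321847} - \frac{2273746}{2487} = - \frac{740716882465}{800433489}$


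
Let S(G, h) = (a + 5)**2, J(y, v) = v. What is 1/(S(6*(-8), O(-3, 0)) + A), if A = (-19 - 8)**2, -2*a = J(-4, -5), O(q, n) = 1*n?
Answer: 4/3141 ≈ 0.0012735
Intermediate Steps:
O(q, n) = n
a = 5/2 (a = -1/2*(-5) = 5/2 ≈ 2.5000)
S(G, h) = 225/4 (S(G, h) = (5/2 + 5)**2 = (15/2)**2 = 225/4)
A = 729 (A = (-27)**2 = 729)
1/(S(6*(-8), O(-3, 0)) + A) = 1/(225/4 + 729) = 1/(3141/4) = 4/3141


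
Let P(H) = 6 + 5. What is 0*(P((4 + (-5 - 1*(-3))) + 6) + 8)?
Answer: 0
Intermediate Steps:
P(H) = 11
0*(P((4 + (-5 - 1*(-3))) + 6) + 8) = 0*(11 + 8) = 0*19 = 0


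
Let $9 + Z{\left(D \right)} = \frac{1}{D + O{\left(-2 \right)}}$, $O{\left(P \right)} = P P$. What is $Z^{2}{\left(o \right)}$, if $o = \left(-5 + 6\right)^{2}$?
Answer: $\frac{1936}{25} \approx 77.44$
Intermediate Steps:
$O{\left(P \right)} = P^{2}$
$o = 1$ ($o = 1^{2} = 1$)
$Z{\left(D \right)} = -9 + \frac{1}{4 + D}$ ($Z{\left(D \right)} = -9 + \frac{1}{D + \left(-2\right)^{2}} = -9 + \frac{1}{D + 4} = -9 + \frac{1}{4 + D}$)
$Z^{2}{\left(o \right)} = \left(\frac{-35 - 9}{4 + 1}\right)^{2} = \left(\frac{-35 - 9}{5}\right)^{2} = \left(\frac{1}{5} \left(-44\right)\right)^{2} = \left(- \frac{44}{5}\right)^{2} = \frac{1936}{25}$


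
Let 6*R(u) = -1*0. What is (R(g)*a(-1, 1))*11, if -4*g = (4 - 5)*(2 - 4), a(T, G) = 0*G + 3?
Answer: 0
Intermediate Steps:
a(T, G) = 3 (a(T, G) = 0 + 3 = 3)
g = -½ (g = -(4 - 5)*(2 - 4)/4 = -(-1)*(-2)/4 = -¼*2 = -½ ≈ -0.50000)
R(u) = 0 (R(u) = (-1*0)/6 = (⅙)*0 = 0)
(R(g)*a(-1, 1))*11 = (0*3)*11 = 0*11 = 0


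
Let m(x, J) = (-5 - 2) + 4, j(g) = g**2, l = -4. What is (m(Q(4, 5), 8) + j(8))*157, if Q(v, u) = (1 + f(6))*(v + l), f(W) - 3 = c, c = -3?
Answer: 9577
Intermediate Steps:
f(W) = 0 (f(W) = 3 - 3 = 0)
Q(v, u) = -4 + v (Q(v, u) = (1 + 0)*(v - 4) = 1*(-4 + v) = -4 + v)
m(x, J) = -3 (m(x, J) = -7 + 4 = -3)
(m(Q(4, 5), 8) + j(8))*157 = (-3 + 8**2)*157 = (-3 + 64)*157 = 61*157 = 9577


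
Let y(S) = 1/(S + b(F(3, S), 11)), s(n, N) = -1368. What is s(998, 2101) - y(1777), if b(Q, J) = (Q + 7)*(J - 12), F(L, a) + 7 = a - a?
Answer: -2430937/1777 ≈ -1368.0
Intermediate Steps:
F(L, a) = -7 (F(L, a) = -7 + (a - a) = -7 + 0 = -7)
b(Q, J) = (-12 + J)*(7 + Q) (b(Q, J) = (7 + Q)*(-12 + J) = (-12 + J)*(7 + Q))
y(S) = 1/S (y(S) = 1/(S + (-84 - 12*(-7) + 7*11 + 11*(-7))) = 1/(S + (-84 + 84 + 77 - 77)) = 1/(S + 0) = 1/S)
s(998, 2101) - y(1777) = -1368 - 1/1777 = -2430937/1777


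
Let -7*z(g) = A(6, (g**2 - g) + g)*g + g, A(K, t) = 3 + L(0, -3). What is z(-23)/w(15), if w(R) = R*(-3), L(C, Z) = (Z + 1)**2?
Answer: -184/315 ≈ -0.58413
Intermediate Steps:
L(C, Z) = (1 + Z)**2
w(R) = -3*R
A(K, t) = 7 (A(K, t) = 3 + (1 - 3)**2 = 3 + (-2)**2 = 3 + 4 = 7)
z(g) = -8*g/7 (z(g) = -(7*g + g)/7 = -8*g/7)
z(-23)/w(15) = (-8/7*(-23))/((-3*15)) = (184/7)/(-45) = (184/7)*(-1/45) = -184/315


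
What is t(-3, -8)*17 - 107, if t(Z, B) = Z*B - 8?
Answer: 165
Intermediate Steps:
t(Z, B) = -8 + B*Z (t(Z, B) = B*Z - 8 = -8 + B*Z)
t(-3, -8)*17 - 107 = (-8 - 8*(-3))*17 - 107 = (-8 + 24)*17 - 107 = 16*17 - 107 = 272 - 107 = 165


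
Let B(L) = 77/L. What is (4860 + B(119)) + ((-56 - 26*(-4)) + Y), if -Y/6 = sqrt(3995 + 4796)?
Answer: 83447/17 - 6*sqrt(8791) ≈ 4346.1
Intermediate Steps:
Y = -6*sqrt(8791) (Y = -6*sqrt(3995 + 4796) = -6*sqrt(8791) ≈ -562.56)
(4860 + B(119)) + ((-56 - 26*(-4)) + Y) = (4860 + 77/119) + ((-56 - 26*(-4)) - 6*sqrt(8791)) = (4860 + 77*(1/119)) + ((-56 + 104) - 6*sqrt(8791)) = (4860 + 11/17) + (48 - 6*sqrt(8791)) = 82631/17 + (48 - 6*sqrt(8791)) = 83447/17 - 6*sqrt(8791)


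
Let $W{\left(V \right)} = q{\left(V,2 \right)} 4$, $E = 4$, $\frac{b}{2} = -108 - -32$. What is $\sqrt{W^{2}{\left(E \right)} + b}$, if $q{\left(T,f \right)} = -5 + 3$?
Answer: $2 i \sqrt{22} \approx 9.3808 i$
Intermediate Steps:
$b = -152$ ($b = 2 \left(-108 - -32\right) = 2 \left(-108 + 32\right) = 2 \left(-76\right) = -152$)
$q{\left(T,f \right)} = -2$
$W{\left(V \right)} = -8$ ($W{\left(V \right)} = \left(-2\right) 4 = -8$)
$\sqrt{W^{2}{\left(E \right)} + b} = \sqrt{\left(-8\right)^{2} - 152} = \sqrt{64 - 152} = \sqrt{-88} = 2 i \sqrt{22}$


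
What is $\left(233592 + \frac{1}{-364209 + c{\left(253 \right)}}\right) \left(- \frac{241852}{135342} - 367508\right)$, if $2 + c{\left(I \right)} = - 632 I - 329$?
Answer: $- \frac{1523322893505738829067}{17744554278} \approx -8.5847 \cdot 10^{10}$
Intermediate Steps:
$c{\left(I \right)} = -331 - 632 I$ ($c{\left(I \right)} = -2 - \left(329 + 632 I\right) = -331 - 632 I$)
$\left(233592 + \frac{1}{-364209 + c{\left(253 \right)}}\right) \left(- \frac{241852}{135342} - 367508\right) = \left(233592 + \frac{1}{-364209 - 160227}\right) \left(- \frac{241852}{135342} - 367508\right) = \left(233592 + \frac{1}{-364209 - 160227}\right) \left(\left(-241852\right) \frac{1}{135342} - 367508\right) = \left(233592 + \frac{1}{-364209 - 160227}\right) \left(- \frac{120926}{67671} - 367508\right) = \left(233592 + \frac{1}{-524436}\right) \left(- \frac{24869754794}{67671}\right) = \left(233592 - \frac{1}{524436}\right) \left(- \frac{24869754794}{67671}\right) = \frac{122504054111}{524436} \left(- \frac{24869754794}{67671}\right) = - \frac{1523322893505738829067}{17744554278}$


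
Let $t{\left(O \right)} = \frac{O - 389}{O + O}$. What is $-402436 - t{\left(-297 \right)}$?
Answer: $- \frac{119523835}{297} \approx -4.0244 \cdot 10^{5}$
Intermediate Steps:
$t{\left(O \right)} = \frac{-389 + O}{2 O}$
$-402436 - t{\left(-297 \right)} = -402436 - \frac{-389 - 297}{2 \left(-297\right)} = -402436 - \frac{1}{2} \left(- \frac{1}{297}\right) \left(-686\right) = -402436 - \frac{343}{297} = - \frac{119523835}{297}$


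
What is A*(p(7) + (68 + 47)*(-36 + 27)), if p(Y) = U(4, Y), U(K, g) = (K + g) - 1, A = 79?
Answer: -80975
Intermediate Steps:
U(K, g) = -1 + K + g
p(Y) = 3 + Y (p(Y) = -1 + 4 + Y = 3 + Y)
A*(p(7) + (68 + 47)*(-36 + 27)) = 79*((3 + 7) + (68 + 47)*(-36 + 27)) = 79*(10 + 115*(-9)) = 79*(10 - 1035) = 79*(-1025) = -80975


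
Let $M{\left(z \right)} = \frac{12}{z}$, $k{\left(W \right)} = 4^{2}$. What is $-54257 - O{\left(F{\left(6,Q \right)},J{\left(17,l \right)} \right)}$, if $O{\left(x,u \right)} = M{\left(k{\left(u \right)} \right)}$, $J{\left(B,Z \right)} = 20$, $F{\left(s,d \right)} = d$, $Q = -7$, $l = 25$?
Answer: $- \frac{217031}{4} \approx -54258.0$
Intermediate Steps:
$k{\left(W \right)} = 16$
$O{\left(x,u \right)} = \frac{3}{4}$ ($O{\left(x,u \right)} = \frac{12}{16} = 12 \cdot \frac{1}{16} = \frac{3}{4}$)
$-54257 - O{\left(F{\left(6,Q \right)},J{\left(17,l \right)} \right)} = -54257 - \frac{3}{4} = - \frac{217031}{4}$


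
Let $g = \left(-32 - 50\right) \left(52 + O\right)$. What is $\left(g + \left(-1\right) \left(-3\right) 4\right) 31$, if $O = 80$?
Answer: $-335172$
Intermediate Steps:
$g = -10824$ ($g = \left(-32 - 50\right) \left(52 + 80\right) = \left(-82\right) 132 = -10824$)
$\left(g + \left(-1\right) \left(-3\right) 4\right) 31 = \left(-10824 + \left(-1\right) \left(-3\right) 4\right) 31 = \left(-10824 + 3 \cdot 4\right) 31 = \left(-10824 + 12\right) 31 = \left(-10812\right) 31 = -335172$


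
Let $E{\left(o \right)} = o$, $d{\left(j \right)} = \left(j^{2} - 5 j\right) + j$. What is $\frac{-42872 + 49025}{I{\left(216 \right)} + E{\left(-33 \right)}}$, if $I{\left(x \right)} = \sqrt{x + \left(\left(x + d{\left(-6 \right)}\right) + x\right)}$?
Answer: $- \frac{67683}{127} - \frac{4102 \sqrt{177}}{127} \approx -962.65$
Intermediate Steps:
$d{\left(j \right)} = j^{2} - 4 j$
$I{\left(x \right)} = \sqrt{60 + 3 x}$ ($I{\left(x \right)} = \sqrt{x + \left(\left(x - 6 \left(-4 - 6\right)\right) + x\right)} = \sqrt{x + \left(\left(x - -60\right) + x\right)} = \sqrt{x + \left(\left(x + 60\right) + x\right)} = \sqrt{x + \left(\left(60 + x\right) + x\right)} = \sqrt{x + \left(60 + 2 x\right)} = \sqrt{60 + 3 x}$)
$\frac{-42872 + 49025}{I{\left(216 \right)} + E{\left(-33 \right)}} = \frac{-42872 + 49025}{\sqrt{60 + 3 \cdot 216} - 33} = \frac{6153}{\sqrt{60 + 648} - 33} = \frac{6153}{\sqrt{708} - 33} = \frac{6153}{2 \sqrt{177} - 33} = \frac{6153}{-33 + 2 \sqrt{177}}$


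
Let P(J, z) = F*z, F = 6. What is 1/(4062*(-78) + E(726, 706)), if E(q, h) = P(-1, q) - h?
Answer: -1/313186 ≈ -3.1930e-6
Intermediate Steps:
P(J, z) = 6*z
E(q, h) = -h + 6*q (E(q, h) = 6*q - h = -h + 6*q)
1/(4062*(-78) + E(726, 706)) = 1/(4062*(-78) + (-1*706 + 6*726)) = 1/(-316836 + (-706 + 4356)) = 1/(-316836 + 3650) = 1/(-313186) = -1/313186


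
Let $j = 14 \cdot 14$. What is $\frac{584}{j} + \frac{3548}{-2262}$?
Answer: $\frac{78200}{55419} \approx 1.4111$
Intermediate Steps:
$j = 196$
$\frac{584}{j} + \frac{3548}{-2262} = \frac{584}{196} + \frac{3548}{-2262} = 584 \cdot \frac{1}{196} + 3548 \left(- \frac{1}{2262}\right) = \frac{146}{49} - \frac{1774}{1131} = \frac{78200}{55419}$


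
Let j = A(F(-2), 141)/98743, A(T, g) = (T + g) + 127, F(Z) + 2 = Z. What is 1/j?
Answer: 98743/264 ≈ 374.03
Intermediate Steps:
F(Z) = -2 + Z
A(T, g) = 127 + T + g
j = 264/98743 (j = (127 + (-2 - 2) + 141)/98743 = (127 - 4 + 141)*(1/98743) = 264*(1/98743) = 264/98743 ≈ 0.0026736)
1/j = 1/(264/98743) = 98743/264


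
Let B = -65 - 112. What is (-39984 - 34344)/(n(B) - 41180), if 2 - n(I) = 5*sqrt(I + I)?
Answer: 510113064/282606089 - 61940*I*sqrt(354)/282606089 ≈ 1.805 - 0.0041237*I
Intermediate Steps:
B = -177
n(I) = 2 - 5*sqrt(2)*sqrt(I) (n(I) = 2 - 5*sqrt(I + I) = 2 - 5*sqrt(2*I) = 2 - 5*sqrt(2)*sqrt(I))
(-39984 - 34344)/(n(B) - 41180) = (-39984 - 34344)/((2 - 5*sqrt(2)*sqrt(-177)) - 41180) = -74328/((2 - 5*sqrt(2)*I*sqrt(177)) - 41180) = -74328/((2 - 5*I*sqrt(354)) - 41180) = -74328/(-41178 - 5*I*sqrt(354))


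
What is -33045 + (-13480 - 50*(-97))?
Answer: -41675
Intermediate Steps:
-33045 + (-13480 - 50*(-97)) = -33045 + (-13480 + 4850) = -33045 - 8630 = -41675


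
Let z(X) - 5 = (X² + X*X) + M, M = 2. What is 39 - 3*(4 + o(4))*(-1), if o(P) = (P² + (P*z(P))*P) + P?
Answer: 1983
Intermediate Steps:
z(X) = 7 + 2*X² (z(X) = 5 + ((X² + X*X) + 2) = 5 + ((X² + X²) + 2) = 5 + (2*X² + 2) = 5 + (2 + 2*X²) = 7 + 2*X²)
o(P) = P + P² + P²*(7 + 2*P²) (o(P) = (P² + (P*(7 + 2*P²))*P) + P = (P² + P²*(7 + 2*P²)) + P = P + P² + P²*(7 + 2*P²))
39 - 3*(4 + o(4))*(-1) = 39 - 3*(4 + 4*(1 + 2*4³ + 8*4))*(-1) = 39 - 3*(4 + 4*(1 + 2*64 + 32))*(-1) = 39 - 3*(4 + 4*(1 + 128 + 32))*(-1) = 39 - 3*(4 + 4*161)*(-1) = 39 - 3*(4 + 644)*(-1) = 39 - 3*648*(-1) = 39 - 1944*(-1) = 39 + 1944 = 1983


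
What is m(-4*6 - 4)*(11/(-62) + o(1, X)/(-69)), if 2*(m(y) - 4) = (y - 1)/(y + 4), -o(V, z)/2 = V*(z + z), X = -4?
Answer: -386971/205344 ≈ -1.8845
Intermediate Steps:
o(V, z) = -4*V*z (o(V, z) = -2*V*(z + z) = -2*V*2*z = -4*V*z)
m(y) = 4 + (-1 + y)/(2*(4 + y)) (m(y) = 4 + ((y - 1)/(y + 4))/2 = 4 + ((-1 + y)/(4 + y))/2 = 4 + (-1 + y)/(2*(4 + y)))
m(-4*6 - 4)*(11/(-62) + o(1, X)/(-69)) = ((31 + 9*(-4*6 - 4))/(2*(4 + (-4*6 - 4))))*(11/(-62) - 4*1*(-4)/(-69)) = ((31 + 9*(-24 - 4))/(2*(4 + (-24 - 4))))*(11*(-1/62) + 16*(-1/69)) = ((31 + 9*(-28))/(2*(4 - 28)))*(-11/62 - 16/69) = ((½)*(31 - 252)/(-24))*(-1751/4278) = ((½)*(-1/24)*(-221))*(-1751/4278) = (221/48)*(-1751/4278) = -386971/205344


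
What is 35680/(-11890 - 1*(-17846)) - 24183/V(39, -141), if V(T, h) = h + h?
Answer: 12841309/139966 ≈ 91.746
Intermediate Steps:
V(T, h) = 2*h
35680/(-11890 - 1*(-17846)) - 24183/V(39, -141) = 35680/(-11890 - 1*(-17846)) - 24183/(2*(-141)) = 35680/(-11890 + 17846) - 24183/(-282) = 35680/5956 - 24183*(-1/282) = 35680*(1/5956) + 8061/94 = 8920/1489 + 8061/94 = 12841309/139966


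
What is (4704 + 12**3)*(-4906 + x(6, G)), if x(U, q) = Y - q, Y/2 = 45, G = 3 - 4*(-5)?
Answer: -31124448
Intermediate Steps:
G = 23 (G = 3 + 20 = 23)
Y = 90 (Y = 2*45 = 90)
x(U, q) = 90 - q
(4704 + 12**3)*(-4906 + x(6, G)) = (4704 + 12**3)*(-4906 + (90 - 1*23)) = (4704 + 1728)*(-4906 + (90 - 23)) = 6432*(-4906 + 67) = 6432*(-4839) = -31124448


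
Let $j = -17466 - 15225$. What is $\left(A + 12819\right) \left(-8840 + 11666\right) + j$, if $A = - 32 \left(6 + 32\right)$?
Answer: $32757387$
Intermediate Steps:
$A = -1216$ ($A = \left(-32\right) 38 = -1216$)
$j = -32691$ ($j = -17466 - 15225 = -32691$)
$\left(A + 12819\right) \left(-8840 + 11666\right) + j = \left(-1216 + 12819\right) \left(-8840 + 11666\right) - 32691 = 11603 \cdot 2826 - 32691 = 32790078 - 32691 = 32757387$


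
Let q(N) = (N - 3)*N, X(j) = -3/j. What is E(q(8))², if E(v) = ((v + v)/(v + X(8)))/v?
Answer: 256/100489 ≈ 0.0025475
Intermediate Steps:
q(N) = N*(-3 + N) (q(N) = (-3 + N)*N = N*(-3 + N))
E(v) = 2/(-3/8 + v) (E(v) = ((v + v)/(v - 3/8))/v = ((2*v)/(v - 3*⅛))/v = ((2*v)/(v - 3/8))/v = ((2*v)/(-3/8 + v))/v = (2*v/(-3/8 + v))/v = 2/(-3/8 + v))
E(q(8))² = (16/(-3 + 8*(8*(-3 + 8))))² = (16/(-3 + 8*(8*5)))² = (16/(-3 + 8*40))² = (16/(-3 + 320))² = (16/317)² = 256/100489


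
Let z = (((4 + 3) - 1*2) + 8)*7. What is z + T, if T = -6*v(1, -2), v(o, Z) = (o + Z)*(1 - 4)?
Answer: 73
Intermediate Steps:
v(o, Z) = -3*Z - 3*o (v(o, Z) = (Z + o)*(-3) = -3*Z - 3*o)
T = -18 (T = -6*(-3*(-2) - 3*1) = -6*(6 - 3) = -6*3 = -18)
z = 91 (z = ((7 - 2) + 8)*7 = (5 + 8)*7 = 13*7 = 91)
z + T = 91 - 18 = 73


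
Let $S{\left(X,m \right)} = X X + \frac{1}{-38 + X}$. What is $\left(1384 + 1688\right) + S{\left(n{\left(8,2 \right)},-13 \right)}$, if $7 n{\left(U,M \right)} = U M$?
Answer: $\frac{37695657}{12250} \approx 3077.2$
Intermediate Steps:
$n{\left(U,M \right)} = \frac{M U}{7}$ ($n{\left(U,M \right)} = \frac{U M}{7} = \frac{M U}{7}$)
$S{\left(X,m \right)} = X^{2} + \frac{1}{-38 + X}$
$\left(1384 + 1688\right) + S{\left(n{\left(8,2 \right)},-13 \right)} = \left(1384 + 1688\right) + \frac{1 + \left(\frac{1}{7} \cdot 2 \cdot 8\right)^{3} - 38 \left(\frac{1}{7} \cdot 2 \cdot 8\right)^{2}}{-38 + \frac{1}{7} \cdot 2 \cdot 8} = 3072 + \frac{1 + \left(\frac{16}{7}\right)^{3} - 38 \left(\frac{16}{7}\right)^{2}}{-38 + \frac{16}{7}} = 3072 + \frac{1 + \frac{4096}{343} - \frac{9728}{49}}{- \frac{250}{7}} = 3072 - \frac{7 \left(1 + \frac{4096}{343} - \frac{9728}{49}\right)}{250} = 3072 - - \frac{63657}{12250} = 3072 + \frac{63657}{12250} = \frac{37695657}{12250}$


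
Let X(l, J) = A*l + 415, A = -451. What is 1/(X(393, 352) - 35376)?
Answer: -1/212204 ≈ -4.7124e-6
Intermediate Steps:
X(l, J) = 415 - 451*l (X(l, J) = -451*l + 415 = 415 - 451*l)
1/(X(393, 352) - 35376) = 1/((415 - 451*393) - 35376) = 1/((415 - 177243) - 35376) = 1/(-176828 - 35376) = 1/(-212204) = -1/212204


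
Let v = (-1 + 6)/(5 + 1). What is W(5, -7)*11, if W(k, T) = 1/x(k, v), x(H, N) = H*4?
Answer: 11/20 ≈ 0.55000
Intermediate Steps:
v = 5/6 ≈ 0.83333
x(H, N) = 4*H
W(k, T) = 1/(4*k)
W(5, -7)*11 = ((1/4)/5)*11 = ((1/4)*(1/5))*11 = (1/20)*11 = 11/20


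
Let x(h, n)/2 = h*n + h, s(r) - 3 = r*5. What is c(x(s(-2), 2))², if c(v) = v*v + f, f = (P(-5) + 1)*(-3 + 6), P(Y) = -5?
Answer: 3069504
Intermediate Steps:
s(r) = 3 + 5*r (s(r) = 3 + r*5 = 3 + 5*r)
x(h, n) = 2*h + 2*h*n (x(h, n) = 2*(h*n + h) = 2*(h + h*n) = 2*h + 2*h*n)
f = -12 (f = (-5 + 1)*(-3 + 6) = -4*3 = -12)
c(v) = -12 + v² (c(v) = v*v - 12 = v² - 12 = -12 + v²)
c(x(s(-2), 2))² = (-12 + (2*(3 + 5*(-2))*(1 + 2))²)² = (-12 + (2*(3 - 10)*3)²)² = (-12 + (2*(-7)*3)²)² = (-12 + (-42)²)² = (-12 + 1764)² = 1752² = 3069504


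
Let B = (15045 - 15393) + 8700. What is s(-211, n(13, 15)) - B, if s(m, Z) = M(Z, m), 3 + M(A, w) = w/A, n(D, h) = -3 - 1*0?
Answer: -24854/3 ≈ -8284.7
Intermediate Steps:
n(D, h) = -3 (n(D, h) = -3 + 0 = -3)
M(A, w) = -3 + w/A
s(m, Z) = -3 + m/Z
B = 8352 (B = -348 + 8700 = 8352)
s(-211, n(13, 15)) - B = (-3 - 211/(-3)) - 1*8352 = (-3 - 211*(-1/3)) - 8352 = (-3 + 211/3) - 8352 = 202/3 - 8352 = -24854/3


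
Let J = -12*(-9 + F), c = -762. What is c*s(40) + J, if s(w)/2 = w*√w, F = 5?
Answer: 48 - 121920*√10 ≈ -3.8550e+5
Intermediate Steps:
J = 48 (J = -12*(-9 + 5) = -12*(-4) = 48)
s(w) = 2*w^(3/2) (s(w) = 2*(w*√w) = 2*w^(3/2))
c*s(40) + J = -1524*40^(3/2) + 48 = -1524*80*√10 + 48 = -121920*√10 + 48 = 48 - 121920*√10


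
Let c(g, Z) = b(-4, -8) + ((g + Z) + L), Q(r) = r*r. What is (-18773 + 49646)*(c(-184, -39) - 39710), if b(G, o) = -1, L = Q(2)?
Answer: -1232758890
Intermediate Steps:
Q(r) = r²
L = 4 (L = 2² = 4)
c(g, Z) = 3 + Z + g (c(g, Z) = -1 + ((g + Z) + 4) = -1 + ((Z + g) + 4) = -1 + (4 + Z + g) = 3 + Z + g)
(-18773 + 49646)*(c(-184, -39) - 39710) = (-18773 + 49646)*((3 - 39 - 184) - 39710) = 30873*(-220 - 39710) = 30873*(-39930) = -1232758890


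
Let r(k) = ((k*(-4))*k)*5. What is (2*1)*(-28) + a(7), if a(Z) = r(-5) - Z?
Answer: -563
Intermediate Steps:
r(k) = -20*k**2 (r(k) = ((-4*k)*k)*5 = -4*k**2*5 = -20*k**2)
a(Z) = -500 - Z (a(Z) = -20*(-5)**2 - Z = -20*25 - Z = -500 - Z)
(2*1)*(-28) + a(7) = (2*1)*(-28) + (-500 - 1*7) = 2*(-28) + (-500 - 7) = -56 - 507 = -563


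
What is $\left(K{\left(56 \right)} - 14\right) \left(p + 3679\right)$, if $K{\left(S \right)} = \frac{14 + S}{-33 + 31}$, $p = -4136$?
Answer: $22393$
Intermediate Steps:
$K{\left(S \right)} = -7 - \frac{S}{2}$ ($K{\left(S \right)} = \frac{14 + S}{-2} = \left(14 + S\right) \left(- \frac{1}{2}\right) = -7 - \frac{S}{2}$)
$\left(K{\left(56 \right)} - 14\right) \left(p + 3679\right) = \left(\left(-7 - 28\right) - 14\right) \left(-4136 + 3679\right) = \left(\left(-7 - 28\right) - 14\right) \left(-457\right) = \left(-35 - 14\right) \left(-457\right) = \left(-49\right) \left(-457\right) = 22393$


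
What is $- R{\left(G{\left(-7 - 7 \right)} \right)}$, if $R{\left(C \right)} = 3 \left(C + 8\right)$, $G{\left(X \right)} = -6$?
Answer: $-6$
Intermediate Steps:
$R{\left(C \right)} = 24 + 3 C$ ($R{\left(C \right)} = 3 \left(8 + C\right) = 24 + 3 C$)
$- R{\left(G{\left(-7 - 7 \right)} \right)} = - (24 + 3 \left(-6\right)) = - (24 - 18) = \left(-1\right) 6 = -6$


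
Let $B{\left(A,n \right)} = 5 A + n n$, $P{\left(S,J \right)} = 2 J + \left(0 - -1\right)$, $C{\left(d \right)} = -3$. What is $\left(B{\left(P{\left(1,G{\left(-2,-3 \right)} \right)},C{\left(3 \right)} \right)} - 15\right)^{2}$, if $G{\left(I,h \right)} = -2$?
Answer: $441$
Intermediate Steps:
$P{\left(S,J \right)} = 1 + 2 J$ ($P{\left(S,J \right)} = 2 J + \left(0 + 1\right) = 2 J + 1 = 1 + 2 J$)
$B{\left(A,n \right)} = n^{2} + 5 A$ ($B{\left(A,n \right)} = 5 A + n^{2} = n^{2} + 5 A$)
$\left(B{\left(P{\left(1,G{\left(-2,-3 \right)} \right)},C{\left(3 \right)} \right)} - 15\right)^{2} = \left(\left(\left(-3\right)^{2} + 5 \left(1 + 2 \left(-2\right)\right)\right) - 15\right)^{2} = \left(\left(9 + 5 \left(1 - 4\right)\right) - 15\right)^{2} = \left(\left(9 + 5 \left(-3\right)\right) - 15\right)^{2} = \left(\left(9 - 15\right) - 15\right)^{2} = \left(-6 - 15\right)^{2} = \left(-21\right)^{2} = 441$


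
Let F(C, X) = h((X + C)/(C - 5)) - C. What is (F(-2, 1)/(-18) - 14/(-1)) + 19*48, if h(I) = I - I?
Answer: 8333/9 ≈ 925.89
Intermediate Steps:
h(I) = 0
F(C, X) = -C (F(C, X) = 0 - C = -C)
(F(-2, 1)/(-18) - 14/(-1)) + 19*48 = (-1*(-2)/(-18) - 14/(-1)) + 19*48 = (2*(-1/18) - 14*(-1)) + 912 = (-⅑ + 14) + 912 = 125/9 + 912 = 8333/9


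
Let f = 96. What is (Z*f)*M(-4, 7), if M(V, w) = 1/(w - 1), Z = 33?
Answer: 528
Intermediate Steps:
M(V, w) = 1/(-1 + w)
(Z*f)*M(-4, 7) = (33*96)/(-1 + 7) = 3168/6 = 3168*(1/6) = 528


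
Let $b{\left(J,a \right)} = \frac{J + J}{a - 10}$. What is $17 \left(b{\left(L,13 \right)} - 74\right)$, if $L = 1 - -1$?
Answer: $- \frac{3706}{3} \approx -1235.3$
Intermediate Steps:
$L = 2$ ($L = 1 + 1 = 2$)
$b{\left(J,a \right)} = \frac{2 J}{-10 + a}$
$17 \left(b{\left(L,13 \right)} - 74\right) = 17 \left(2 \cdot 2 \frac{1}{-10 + 13} - 74\right) = 17 \left(2 \cdot 2 \cdot \frac{1}{3} - 74\right) = 17 \left(\frac{4}{3} - 74\right) = 17 \left(- \frac{218}{3}\right) = - \frac{3706}{3}$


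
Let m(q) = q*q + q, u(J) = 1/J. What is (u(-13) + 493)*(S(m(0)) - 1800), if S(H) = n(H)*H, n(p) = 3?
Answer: -11534400/13 ≈ -8.8726e+5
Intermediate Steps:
m(q) = q + q² (m(q) = q² + q = q + q²)
S(H) = 3*H
(u(-13) + 493)*(S(m(0)) - 1800) = (1/(-13) + 493)*(3*(0*(1 + 0)) - 1800) = (-1/13 + 493)*(3*(0*1) - 1800) = 6408*(3*0 - 1800)/13 = 6408*(0 - 1800)/13 = (6408/13)*(-1800) = -11534400/13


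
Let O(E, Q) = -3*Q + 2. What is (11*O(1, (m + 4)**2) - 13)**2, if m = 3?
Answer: 2585664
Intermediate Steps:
O(E, Q) = 2 - 3*Q
(11*O(1, (m + 4)**2) - 13)**2 = (11*(2 - 3*(3 + 4)**2) - 13)**2 = (11*(2 - 3*7**2) - 13)**2 = (11*(2 - 3*49) - 13)**2 = (11*(2 - 147) - 13)**2 = (11*(-145) - 13)**2 = (-1595 - 13)**2 = (-1608)**2 = 2585664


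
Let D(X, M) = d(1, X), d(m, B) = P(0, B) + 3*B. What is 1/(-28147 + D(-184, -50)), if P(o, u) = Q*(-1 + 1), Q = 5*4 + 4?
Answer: -1/28699 ≈ -3.4844e-5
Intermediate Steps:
Q = 24 (Q = 20 + 4 = 24)
P(o, u) = 0 (P(o, u) = 24*(-1 + 1) = 24*0 = 0)
d(m, B) = 3*B (d(m, B) = 0 + 3*B = 3*B)
D(X, M) = 3*X
1/(-28147 + D(-184, -50)) = 1/(-28147 + 3*(-184)) = 1/(-28147 - 552) = 1/(-28699) = -1/28699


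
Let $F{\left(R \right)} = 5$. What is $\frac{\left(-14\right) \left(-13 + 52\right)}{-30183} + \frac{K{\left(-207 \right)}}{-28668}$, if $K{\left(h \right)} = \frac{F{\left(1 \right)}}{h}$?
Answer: $\frac{1080088537}{59704750836} \approx 0.01809$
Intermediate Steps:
$K{\left(h \right)} = \frac{5}{h}$
$\frac{\left(-14\right) \left(-13 + 52\right)}{-30183} + \frac{K{\left(-207 \right)}}{-28668} = \frac{\left(-14\right) \left(-13 + 52\right)}{-30183} + \frac{5 \frac{1}{-207}}{-28668} = \left(-14\right) 39 \left(- \frac{1}{30183}\right) + 5 \left(- \frac{1}{207}\right) \left(- \frac{1}{28668}\right) = \left(-546\right) \left(- \frac{1}{30183}\right) - - \frac{5}{5934276} = \frac{182}{10061} + \frac{5}{5934276} = \frac{1080088537}{59704750836}$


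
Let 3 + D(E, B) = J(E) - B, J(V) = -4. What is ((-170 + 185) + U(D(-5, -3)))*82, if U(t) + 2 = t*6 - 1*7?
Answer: -1476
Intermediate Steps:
D(E, B) = -7 - B (D(E, B) = -3 + (-4 - B) = -7 - B)
U(t) = -9 + 6*t (U(t) = -2 + (t*6 - 1*7) = -2 + (6*t - 7) = -2 + (-7 + 6*t) = -9 + 6*t)
((-170 + 185) + U(D(-5, -3)))*82 = ((-170 + 185) + (-9 + 6*(-7 - 1*(-3))))*82 = (15 + (-9 + 6*(-7 + 3)))*82 = (15 + (-9 + 6*(-4)))*82 = (15 + (-9 - 24))*82 = (15 - 33)*82 = -18*82 = -1476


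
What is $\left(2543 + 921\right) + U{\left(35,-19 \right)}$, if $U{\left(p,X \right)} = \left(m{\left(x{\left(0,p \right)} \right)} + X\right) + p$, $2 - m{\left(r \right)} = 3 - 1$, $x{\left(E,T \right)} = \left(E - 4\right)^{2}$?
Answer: $3480$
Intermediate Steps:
$x{\left(E,T \right)} = \left(-4 + E\right)^{2}$
$m{\left(r \right)} = 0$ ($m{\left(r \right)} = 2 - \left(3 - 1\right) = 2 - 2 = 0$)
$U{\left(p,X \right)} = X + p$ ($U{\left(p,X \right)} = \left(0 + X\right) + p = X + p$)
$\left(2543 + 921\right) + U{\left(35,-19 \right)} = \left(2543 + 921\right) + \left(-19 + 35\right) = 3464 + 16 = 3480$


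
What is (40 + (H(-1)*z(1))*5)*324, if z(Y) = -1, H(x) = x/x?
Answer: 11340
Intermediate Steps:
H(x) = 1
(40 + (H(-1)*z(1))*5)*324 = (40 + (1*(-1))*5)*324 = (40 - 1*5)*324 = (40 - 5)*324 = 35*324 = 11340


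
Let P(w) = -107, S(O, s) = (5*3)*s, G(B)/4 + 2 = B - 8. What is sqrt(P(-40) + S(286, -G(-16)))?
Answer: sqrt(1453) ≈ 38.118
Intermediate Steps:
G(B) = -40 + 4*B (G(B) = -8 + 4*(B - 8) = -8 + 4*(-8 + B) = -8 + (-32 + 4*B) = -40 + 4*B)
S(O, s) = 15*s
sqrt(P(-40) + S(286, -G(-16))) = sqrt(-107 + 15*(-(-40 + 4*(-16)))) = sqrt(-107 + 15*(-(-40 - 64))) = sqrt(-107 + 15*(-1*(-104))) = sqrt(-107 + 15*104) = sqrt(-107 + 1560) = sqrt(1453)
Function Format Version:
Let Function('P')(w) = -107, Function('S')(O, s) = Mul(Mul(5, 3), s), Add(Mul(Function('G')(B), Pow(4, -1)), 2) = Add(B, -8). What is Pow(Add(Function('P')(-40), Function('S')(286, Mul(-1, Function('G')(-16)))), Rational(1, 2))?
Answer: Pow(1453, Rational(1, 2)) ≈ 38.118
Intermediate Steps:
Function('G')(B) = Add(-40, Mul(4, B)) (Function('G')(B) = Add(-8, Mul(4, Add(B, -8))) = Add(-8, Mul(4, Add(-8, B))) = Add(-8, Add(-32, Mul(4, B))) = Add(-40, Mul(4, B)))
Function('S')(O, s) = Mul(15, s)
Pow(Add(Function('P')(-40), Function('S')(286, Mul(-1, Function('G')(-16)))), Rational(1, 2)) = Pow(Add(-107, Mul(15, Mul(-1, Add(-40, Mul(4, -16))))), Rational(1, 2)) = Pow(Add(-107, Mul(15, Mul(-1, Add(-40, -64)))), Rational(1, 2)) = Pow(Add(-107, Mul(15, Mul(-1, -104))), Rational(1, 2)) = Pow(Add(-107, Mul(15, 104)), Rational(1, 2)) = Pow(Add(-107, 1560), Rational(1, 2)) = Pow(1453, Rational(1, 2))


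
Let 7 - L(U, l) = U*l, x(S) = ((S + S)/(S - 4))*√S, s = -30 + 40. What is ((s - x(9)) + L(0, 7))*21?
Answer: 651/5 ≈ 130.20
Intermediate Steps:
s = 10
x(S) = 2*S^(3/2)/(-4 + S) (x(S) = ((2*S)/(-4 + S))*√S = (2*S/(-4 + S))*√S = 2*S^(3/2)/(-4 + S))
L(U, l) = 7 - U*l
((s - x(9)) + L(0, 7))*21 = ((10 - 2*9^(3/2)/(-4 + 9)) + (7 - 1*0*7))*21 = ((10 - 2*27/5) + (7 + 0))*21 = ((10 - 2*27/5) + 7)*21 = ((10 - 1*54/5) + 7)*21 = ((10 - 54/5) + 7)*21 = (-⅘ + 7)*21 = (31/5)*21 = 651/5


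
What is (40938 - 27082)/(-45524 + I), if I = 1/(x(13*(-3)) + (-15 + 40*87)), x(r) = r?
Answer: -47470656/155965223 ≈ -0.30437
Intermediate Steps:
I = 1/3426 (I = 1/(13*(-3) + (-15 + 40*87)) = 1/(-39 + (-15 + 3480)) = 1/(-39 + 3465) = 1/3426 ≈ 0.00029189)
(40938 - 27082)/(-45524 + I) = (40938 - 27082)/(-45524 + 1/3426) = 13856/(-155965223/3426) = 13856*(-3426/155965223) = -47470656/155965223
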